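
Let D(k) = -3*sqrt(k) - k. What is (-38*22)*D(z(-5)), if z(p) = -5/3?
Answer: -4180/3 + 836*I*sqrt(15) ≈ -1393.3 + 3237.8*I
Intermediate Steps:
z(p) = -5/3 (z(p) = -5*1/3 = -5/3)
D(k) = -k - 3*sqrt(k)
(-38*22)*D(z(-5)) = (-38*22)*(-1*(-5/3) - I*sqrt(15)) = -836*(5/3 - I*sqrt(15)) = -4180/3 + 836*I*sqrt(15)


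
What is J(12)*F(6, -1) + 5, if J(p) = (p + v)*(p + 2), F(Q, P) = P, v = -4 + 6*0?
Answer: -107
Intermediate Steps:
v = -4 (v = -4 + 0 = -4)
J(p) = (-4 + p)*(2 + p) (J(p) = (p - 4)*(p + 2) = (-4 + p)*(2 + p))
J(12)*F(6, -1) + 5 = (-8 + 12² - 2*12)*(-1) + 5 = (-8 + 144 - 24)*(-1) + 5 = 112*(-1) + 5 = -112 + 5 = -107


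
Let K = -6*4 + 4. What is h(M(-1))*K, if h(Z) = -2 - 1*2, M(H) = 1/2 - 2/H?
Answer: 80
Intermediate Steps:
M(H) = 1/2 - 2/H (M(H) = 1*(1/2) - 2/H = 1/2 - 2/H)
h(Z) = -4 (h(Z) = -2 - 2 = -4)
K = -20 (K = -24 + 4 = -20)
h(M(-1))*K = -4*(-20) = 80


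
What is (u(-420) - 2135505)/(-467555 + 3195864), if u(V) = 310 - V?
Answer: -2134775/2728309 ≈ -0.78245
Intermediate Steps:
(u(-420) - 2135505)/(-467555 + 3195864) = ((310 - 1*(-420)) - 2135505)/(-467555 + 3195864) = ((310 + 420) - 2135505)/2728309 = (730 - 2135505)*(1/2728309) = -2134775*1/2728309 = -2134775/2728309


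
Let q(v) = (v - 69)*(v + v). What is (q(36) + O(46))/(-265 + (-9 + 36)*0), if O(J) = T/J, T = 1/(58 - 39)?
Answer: 2076623/231610 ≈ 8.9660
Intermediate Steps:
q(v) = 2*v*(-69 + v) (q(v) = (-69 + v)*(2*v) = 2*v*(-69 + v))
T = 1/19 ≈ 0.052632
O(J) = 1/(19*J)
(q(36) + O(46))/(-265 + (-9 + 36)*0) = (2*36*(-69 + 36) + (1/19)/46)/(-265 + (-9 + 36)*0) = (2*36*(-33) + (1/19)*(1/46))/(-265 + 27*0) = (-2376 + 1/874)/(-265 + 0) = -2076623/874/(-265) = -2076623/874*(-1/265) = 2076623/231610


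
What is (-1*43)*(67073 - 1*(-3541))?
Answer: -3036402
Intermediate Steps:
(-1*43)*(67073 - 1*(-3541)) = -43*(67073 + 3541) = -43*70614 = -3036402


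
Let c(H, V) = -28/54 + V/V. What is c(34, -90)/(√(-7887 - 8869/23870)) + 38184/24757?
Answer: 38184/24757 - 13*I*√91715145170/726190299 ≈ 1.5424 - 0.0054214*I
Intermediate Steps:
c(H, V) = 13/27 (c(H, V) = -28*1/54 + 1 = -14/27 + 1 = 13/27)
c(34, -90)/(√(-7887 - 8869/23870)) + 38184/24757 = 13/(27*(√(-7887 - 8869/23870))) + 38184/24757 = 13/(27*(√(-7887 - 8869*1/23870))) + 38184*(1/24757) = 13/(27*(√(-7887 - 1267/3410))) + 38184/24757 = 13/(27*(√(-26895937/3410))) + 38184/24757 = 13/(27*((I*√91715145170/3410))) + 38184/24757 = 13*(-I*√91715145170/26895937)/27 + 38184/24757 = -13*I*√91715145170/726190299 + 38184/24757 = 38184/24757 - 13*I*√91715145170/726190299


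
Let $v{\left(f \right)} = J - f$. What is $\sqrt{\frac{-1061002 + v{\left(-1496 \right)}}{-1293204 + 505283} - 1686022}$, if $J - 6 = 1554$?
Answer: $\frac{2 i \sqrt{261678626307376259}}{787921} \approx 1298.5 i$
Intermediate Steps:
$J = 1560$ ($J = 6 + 1554 = 1560$)
$v{\left(f \right)} = 1560 - f$
$\sqrt{\frac{-1061002 + v{\left(-1496 \right)}}{-1293204 + 505283} - 1686022} = \sqrt{\frac{-1061002 + \left(1560 - -1496\right)}{-1293204 + 505283} - 1686022} = \sqrt{\frac{-1061002 + \left(1560 + 1496\right)}{-787921} - 1686022} = \sqrt{\left(-1061002 + 3056\right) \left(- \frac{1}{787921}\right) - 1686022} = \sqrt{\left(-1057946\right) \left(- \frac{1}{787921}\right) - 1686022} = \sqrt{\frac{1057946}{787921} - 1686022} = \sqrt{- \frac{1328451082316}{787921}} = \frac{2 i \sqrt{261678626307376259}}{787921}$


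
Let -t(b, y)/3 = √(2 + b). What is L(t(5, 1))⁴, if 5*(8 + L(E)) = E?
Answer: 3168769/625 + 159648*√7/125 ≈ 8449.1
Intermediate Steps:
t(b, y) = -3*√(2 + b)
L(E) = -8 + E/5
L(t(5, 1))⁴ = (-8 + (-3*√(2 + 5))/5)⁴ = (-8 + (-3*√7)/5)⁴ = (-8 - 3*√7/5)⁴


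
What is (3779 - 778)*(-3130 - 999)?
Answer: -12391129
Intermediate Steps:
(3779 - 778)*(-3130 - 999) = 3001*(-4129) = -12391129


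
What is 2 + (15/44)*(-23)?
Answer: -257/44 ≈ -5.8409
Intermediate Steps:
2 + (15/44)*(-23) = 2 - 345/44 = -257/44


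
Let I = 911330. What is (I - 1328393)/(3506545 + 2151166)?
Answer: -417063/5657711 ≈ -0.073716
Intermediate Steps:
(I - 1328393)/(3506545 + 2151166) = (911330 - 1328393)/(3506545 + 2151166) = -417063/5657711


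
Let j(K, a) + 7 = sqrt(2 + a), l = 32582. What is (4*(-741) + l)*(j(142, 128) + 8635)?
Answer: 255544104 + 29618*sqrt(130) ≈ 2.5588e+8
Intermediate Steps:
j(K, a) = -7 + sqrt(2 + a)
(4*(-741) + l)*(j(142, 128) + 8635) = (4*(-741) + 32582)*((-7 + sqrt(2 + 128)) + 8635) = (-2964 + 32582)*((-7 + sqrt(130)) + 8635) = 29618*(8628 + sqrt(130)) = 255544104 + 29618*sqrt(130)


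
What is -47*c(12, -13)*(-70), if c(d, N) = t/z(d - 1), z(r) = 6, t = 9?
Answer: 4935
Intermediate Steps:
c(d, N) = 3/2 (c(d, N) = 9/6 = 9*(1/6) = 3/2)
-47*c(12, -13)*(-70) = -47*3/2*(-70) = -141/2*(-70) = 4935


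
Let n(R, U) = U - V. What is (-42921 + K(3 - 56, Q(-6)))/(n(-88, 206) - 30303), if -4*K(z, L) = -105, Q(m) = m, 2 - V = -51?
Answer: 57193/40200 ≈ 1.4227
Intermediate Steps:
V = 53 (V = 2 - 1*(-51) = 2 + 51 = 53)
K(z, L) = 105/4 (K(z, L) = -¼*(-105) = 105/4)
n(R, U) = -53 + U (n(R, U) = U - 1*53 = U - 53 = -53 + U)
(-42921 + K(3 - 56, Q(-6)))/(n(-88, 206) - 30303) = (-42921 + 105/4)/((-53 + 206) - 30303) = -171579/(4*(153 - 30303)) = -171579/4/(-30150) = -171579/4*(-1/30150) = 57193/40200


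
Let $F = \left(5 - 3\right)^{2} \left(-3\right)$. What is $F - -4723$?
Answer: $4711$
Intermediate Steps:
$F = -12$ ($F = 2^{2} \left(-3\right) = 4 \left(-3\right) = -12$)
$F - -4723 = -12 - -4723 = -12 + 4723 = 4711$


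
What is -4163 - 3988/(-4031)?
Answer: -16777065/4031 ≈ -4162.0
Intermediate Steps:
-4163 - 3988/(-4031) = -4163 - 3988*(-1)/4031 = -4163 - 1*(-3988/4031) = -4163 + 3988/4031 = -16777065/4031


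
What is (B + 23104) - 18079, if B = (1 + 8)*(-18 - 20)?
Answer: 4683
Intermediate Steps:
B = -342 (B = 9*(-38) = -342)
(B + 23104) - 18079 = (-342 + 23104) - 18079 = 22762 - 18079 = 4683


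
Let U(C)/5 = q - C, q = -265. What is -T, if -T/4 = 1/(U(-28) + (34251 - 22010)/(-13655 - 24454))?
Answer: -76218/22585703 ≈ -0.0033746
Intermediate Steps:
U(C) = -1325 - 5*C (U(C) = 5*(-265 - C) = -1325 - 5*C)
T = 76218/22585703 (T = -4/((-1325 - 5*(-28)) + (34251 - 22010)/(-13655 - 24454)) = -4/((-1325 + 140) + 12241/(-38109)) = -4/(-1185 + 12241*(-1/38109)) = -4/(-1185 - 12241/38109) = -4/(-45171406/38109) = -4*(-38109/45171406) = 76218/22585703 ≈ 0.0033746)
-T = -1*76218/22585703 = -76218/22585703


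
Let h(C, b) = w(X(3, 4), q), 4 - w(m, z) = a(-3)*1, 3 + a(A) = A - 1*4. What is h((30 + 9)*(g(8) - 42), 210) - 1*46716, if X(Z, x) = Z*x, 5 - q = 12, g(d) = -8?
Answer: -46702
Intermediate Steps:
q = -7 (q = 5 - 1*12 = 5 - 12 = -7)
a(A) = -7 + A (a(A) = -3 + (A - 1*4) = -3 + (A - 4) = -3 + (-4 + A) = -7 + A)
w(m, z) = 14 (w(m, z) = 4 - (-7 - 3) = 4 - (-10) = 4 - 1*(-10) = 4 + 10 = 14)
h(C, b) = 14
h((30 + 9)*(g(8) - 42), 210) - 1*46716 = 14 - 1*46716 = 14 - 46716 = -46702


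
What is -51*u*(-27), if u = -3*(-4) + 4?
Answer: 22032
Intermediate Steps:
u = 16 (u = 12 + 4 = 16)
-51*u*(-27) = -51*16*(-27) = -816*(-27) = 22032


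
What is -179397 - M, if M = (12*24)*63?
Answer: -197541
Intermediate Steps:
M = 18144 (M = 288*63 = 18144)
-179397 - M = -179397 - 1*18144 = -179397 - 18144 = -197541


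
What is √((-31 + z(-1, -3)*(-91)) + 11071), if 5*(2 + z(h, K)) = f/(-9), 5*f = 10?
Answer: 34*√2185/15 ≈ 105.95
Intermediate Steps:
f = 2 (f = (⅕)*10 = 2)
z(h, K) = -92/45 (z(h, K) = -2 + (2/(-9))/5 = -2 + (2*(-⅑))/5 = -2 + (⅕)*(-2/9) = -2 - 2/45 = -92/45)
√((-31 + z(-1, -3)*(-91)) + 11071) = √((-31 - 92/45*(-91)) + 11071) = √((-31 + 8372/45) + 11071) = √(6977/45 + 11071) = √(505172/45) = 34*√2185/15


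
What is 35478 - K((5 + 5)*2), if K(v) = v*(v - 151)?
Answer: 38098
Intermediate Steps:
K(v) = v*(-151 + v)
35478 - K((5 + 5)*2) = 35478 - (5 + 5)*2*(-151 + (5 + 5)*2) = 35478 - 10*2*(-151 + 10*2) = 35478 - 20*(-151 + 20) = 35478 - 20*(-131) = 35478 - 1*(-2620) = 35478 + 2620 = 38098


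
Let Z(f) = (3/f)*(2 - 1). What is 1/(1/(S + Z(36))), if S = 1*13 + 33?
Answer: 553/12 ≈ 46.083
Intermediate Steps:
S = 46 (S = 13 + 33 = 46)
Z(f) = 3/f (Z(f) = (3/f)*1 = 3/f)
1/(1/(S + Z(36))) = 1/(1/(46 + 3/36)) = 1/(1/(46 + 3*(1/36))) = 1/(1/(46 + 1/12)) = 1/(1/(553/12)) = 1/(12/553) = 553/12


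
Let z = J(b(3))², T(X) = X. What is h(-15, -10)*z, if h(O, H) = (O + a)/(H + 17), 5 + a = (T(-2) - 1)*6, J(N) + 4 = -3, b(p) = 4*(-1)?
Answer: -266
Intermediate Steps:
b(p) = -4
J(N) = -7 (J(N) = -4 - 3 = -7)
a = -23 (a = -5 + (-2 - 1)*6 = -5 - 3*6 = -5 - 18 = -23)
h(O, H) = (-23 + O)/(17 + H) (h(O, H) = (O - 23)/(H + 17) = (-23 + O)/(17 + H))
z = 49 (z = (-7)² = 49)
h(-15, -10)*z = ((-23 - 15)/(17 - 10))*49 = (-38/7)*49 = ((⅐)*(-38))*49 = -38/7*49 = -266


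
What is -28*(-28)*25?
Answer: 19600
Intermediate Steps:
-28*(-28)*25 = 784*25 = 19600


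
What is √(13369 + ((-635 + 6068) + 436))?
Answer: √19238 ≈ 138.70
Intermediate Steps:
√(13369 + ((-635 + 6068) + 436)) = √(13369 + (5433 + 436)) = √(13369 + 5869) = √19238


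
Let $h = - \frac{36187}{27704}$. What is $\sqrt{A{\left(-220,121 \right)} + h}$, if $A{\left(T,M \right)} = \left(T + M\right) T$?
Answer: $\frac{\sqrt{4178850117958}}{13852} \approx 147.58$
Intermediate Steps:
$A{\left(T,M \right)} = T \left(M + T\right)$ ($A{\left(T,M \right)} = \left(M + T\right) T = T \left(M + T\right)$)
$h = - \frac{36187}{27704}$ ($h = \left(-36187\right) \frac{1}{27704} = - \frac{36187}{27704} \approx -1.3062$)
$\sqrt{A{\left(-220,121 \right)} + h} = \sqrt{- 220 \left(121 - 220\right) - \frac{36187}{27704}} = \sqrt{\left(-220\right) \left(-99\right) - \frac{36187}{27704}} = \sqrt{21780 - \frac{36187}{27704}} = \sqrt{\frac{603356933}{27704}} = \frac{\sqrt{4178850117958}}{13852}$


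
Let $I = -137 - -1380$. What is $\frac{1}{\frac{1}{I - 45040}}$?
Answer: $-43797$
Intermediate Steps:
$I = 1243$ ($I = -137 + 1380 = 1243$)
$\frac{1}{\frac{1}{I - 45040}} = \frac{1}{\frac{1}{1243 - 45040}} = \frac{1}{\frac{1}{-43797}} = \frac{1}{- \frac{1}{43797}} = -43797$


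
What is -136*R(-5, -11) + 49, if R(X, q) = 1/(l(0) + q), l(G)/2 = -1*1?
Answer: 773/13 ≈ 59.462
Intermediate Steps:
l(G) = -2 (l(G) = 2*(-1*1) = 2*(-1) = -2)
R(X, q) = 1/(-2 + q)
-136*R(-5, -11) + 49 = -136/(-2 - 11) + 49 = -136/(-13) + 49 = -136*(-1/13) + 49 = 136/13 + 49 = 773/13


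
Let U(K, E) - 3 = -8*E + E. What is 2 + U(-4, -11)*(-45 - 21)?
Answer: -5278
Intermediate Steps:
U(K, E) = 3 - 7*E (U(K, E) = 3 + (-8*E + E) = 3 - 7*E)
2 + U(-4, -11)*(-45 - 21) = 2 + (3 - 7*(-11))*(-45 - 21) = 2 + (3 + 77)*(-66) = 2 + 80*(-66) = 2 - 5280 = -5278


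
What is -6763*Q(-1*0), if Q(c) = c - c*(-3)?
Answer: 0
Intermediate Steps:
Q(c) = 4*c (Q(c) = c - (-3)*c = c + 3*c = 4*c)
-6763*Q(-1*0) = -27052*(-1*0) = -27052*0 = -6763*0 = 0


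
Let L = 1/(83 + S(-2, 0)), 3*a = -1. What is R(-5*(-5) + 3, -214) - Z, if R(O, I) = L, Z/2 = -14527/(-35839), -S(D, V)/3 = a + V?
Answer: -2404697/3010476 ≈ -0.79878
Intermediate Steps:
a = -1/3 (a = (1/3)*(-1) = -1/3 ≈ -0.33333)
S(D, V) = 1 - 3*V (S(D, V) = -3*(-1/3 + V) = 1 - 3*V)
Z = 29054/35839 (Z = 2*(-14527/(-35839)) = 2*(-14527*(-1/35839)) = 2*(14527/35839) = 29054/35839 ≈ 0.81068)
L = 1/84 (L = 1/(83 + (1 - 3*0)) = 1/(83 + (1 + 0)) = 1/(83 + 1) = 1/84 ≈ 0.011905)
R(O, I) = 1/84
R(-5*(-5) + 3, -214) - Z = 1/84 - 1*29054/35839 = 1/84 - 29054/35839 = -2404697/3010476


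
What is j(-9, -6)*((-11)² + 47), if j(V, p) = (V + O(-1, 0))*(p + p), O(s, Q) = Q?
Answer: 18144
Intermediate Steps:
j(V, p) = 2*V*p (j(V, p) = (V + 0)*(p + p) = V*(2*p) = 2*V*p)
j(-9, -6)*((-11)² + 47) = (2*(-9)*(-6))*((-11)² + 47) = 108*(121 + 47) = 108*168 = 18144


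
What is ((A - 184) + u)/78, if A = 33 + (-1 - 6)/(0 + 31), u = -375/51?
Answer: -27857/13702 ≈ -2.0331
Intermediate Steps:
u = -125/17 (u = -375*1/51 = -125/17 ≈ -7.3529)
A = 1016/31 (A = 33 - 7/31 = 1016/31 ≈ 32.774)
((A - 184) + u)/78 = ((1016/31 - 184) - 125/17)/78 = (-4688/31 - 125/17)*(1/78) = -83571/527*1/78 = -27857/13702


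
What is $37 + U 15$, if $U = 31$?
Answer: $502$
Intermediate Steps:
$37 + U 15 = 37 + 31 \cdot 15 = 37 + 465 = 502$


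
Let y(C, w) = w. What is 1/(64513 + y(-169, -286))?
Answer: 1/64227 ≈ 1.5570e-5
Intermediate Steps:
1/(64513 + y(-169, -286)) = 1/(64513 - 286) = 1/64227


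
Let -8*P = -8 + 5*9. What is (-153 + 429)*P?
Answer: -2553/2 ≈ -1276.5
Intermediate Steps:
P = -37/8 (P = -(-8 + 5*9)/8 = -(-8 + 45)/8 = -⅛*37 = -37/8 ≈ -4.6250)
(-153 + 429)*P = (-153 + 429)*(-37/8) = 276*(-37/8) = -2553/2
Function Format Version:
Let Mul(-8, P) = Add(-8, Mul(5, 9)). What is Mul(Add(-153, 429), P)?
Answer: Rational(-2553, 2) ≈ -1276.5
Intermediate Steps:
P = Rational(-37, 8) (P = Mul(Rational(-1, 8), Add(-8, Mul(5, 9))) = Mul(Rational(-1, 8), Add(-8, 45)) = Mul(Rational(-1, 8), 37) = Rational(-37, 8) ≈ -4.6250)
Mul(Add(-153, 429), P) = Mul(Add(-153, 429), Rational(-37, 8)) = Mul(276, Rational(-37, 8)) = Rational(-2553, 2)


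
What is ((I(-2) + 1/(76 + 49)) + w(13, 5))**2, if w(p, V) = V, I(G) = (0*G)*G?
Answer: 391876/15625 ≈ 25.080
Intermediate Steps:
I(G) = 0 (I(G) = 0*G = 0)
((I(-2) + 1/(76 + 49)) + w(13, 5))**2 = ((0 + 1/(76 + 49)) + 5)**2 = ((0 + 1/125) + 5)**2 = (1/125 + 5)**2 = (626/125)**2 = 391876/15625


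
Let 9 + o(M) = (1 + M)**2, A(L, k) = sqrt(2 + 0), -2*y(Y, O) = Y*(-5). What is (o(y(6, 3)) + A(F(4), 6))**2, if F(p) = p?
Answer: (247 + sqrt(2))**2 ≈ 61710.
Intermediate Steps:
y(Y, O) = 5*Y/2 (y(Y, O) = -Y*(-5)/2 = -(-5)*Y/2 = 5*Y/2)
A(L, k) = sqrt(2)
o(M) = -9 + (1 + M)**2
(o(y(6, 3)) + A(F(4), 6))**2 = ((-9 + (1 + (5/2)*6)**2) + sqrt(2))**2 = ((-9 + (1 + 15)**2) + sqrt(2))**2 = ((-9 + 16**2) + sqrt(2))**2 = ((-9 + 256) + sqrt(2))**2 = (247 + sqrt(2))**2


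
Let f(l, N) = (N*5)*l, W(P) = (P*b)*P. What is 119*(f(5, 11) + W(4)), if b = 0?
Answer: 32725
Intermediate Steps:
W(P) = 0 (W(P) = (P*0)*P = 0*P = 0)
f(l, N) = 5*N*l (f(l, N) = (5*N)*l = 5*N*l)
119*(f(5, 11) + W(4)) = 119*(5*11*5 + 0) = 119*(275 + 0) = 119*275 = 32725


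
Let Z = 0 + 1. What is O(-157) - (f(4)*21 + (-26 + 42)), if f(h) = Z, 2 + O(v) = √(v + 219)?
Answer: -39 + √62 ≈ -31.126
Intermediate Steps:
O(v) = -2 + √(219 + v) (O(v) = -2 + √(v + 219) = -2 + √(219 + v))
Z = 1
f(h) = 1
O(-157) - (f(4)*21 + (-26 + 42)) = (-2 + √(219 - 157)) - (1*21 + (-26 + 42)) = (-2 + √62) - (21 + 16) = (-2 + √62) - 1*37 = (-2 + √62) - 37 = -39 + √62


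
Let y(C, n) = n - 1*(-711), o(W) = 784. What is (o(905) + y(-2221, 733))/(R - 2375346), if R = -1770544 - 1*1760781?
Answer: -2228/5906671 ≈ -0.00037720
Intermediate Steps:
y(C, n) = 711 + n (y(C, n) = n + 711 = 711 + n)
R = -3531325 (R = -1770544 - 1760781 = -3531325)
(o(905) + y(-2221, 733))/(R - 2375346) = (784 + (711 + 733))/(-3531325 - 2375346) = (784 + 1444)/(-5906671) = 2228*(-1/5906671) = -2228/5906671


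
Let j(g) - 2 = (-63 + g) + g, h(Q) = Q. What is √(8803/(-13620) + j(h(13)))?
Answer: I*√1653137715/6810 ≈ 5.9705*I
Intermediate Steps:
j(g) = -61 + 2*g (j(g) = 2 + ((-63 + g) + g) = 2 + (-63 + 2*g) = -61 + 2*g)
√(8803/(-13620) + j(h(13))) = √(8803/(-13620) + (-61 + 2*13)) = √(8803*(-1/13620) + (-61 + 26)) = √(-8803/13620 - 35) = √(-485503/13620) = I*√1653137715/6810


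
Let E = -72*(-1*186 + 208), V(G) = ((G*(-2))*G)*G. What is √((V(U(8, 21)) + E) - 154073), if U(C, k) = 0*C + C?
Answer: 3*I*√17409 ≈ 395.83*I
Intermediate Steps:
U(C, k) = C (U(C, k) = 0 + C = C)
V(G) = -2*G³ (V(G) = ((-2*G)*G)*G = (-2*G²)*G = -2*G³)
E = -1584 (E = -72*(-186 + 208) = -72*22 = -1584)
√((V(U(8, 21)) + E) - 154073) = √((-2*8³ - 1584) - 154073) = √((-2*512 - 1584) - 154073) = √((-1024 - 1584) - 154073) = √(-2608 - 154073) = √(-156681) = 3*I*√17409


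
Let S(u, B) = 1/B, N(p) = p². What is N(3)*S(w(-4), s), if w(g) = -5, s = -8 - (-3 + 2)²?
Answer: -1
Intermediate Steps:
s = -9 (s = -8 - 1*(-1)² = -8 - 1*1 = -8 - 1 = -9)
N(3)*S(w(-4), s) = 3²/(-9) = 9*(-⅑) = -1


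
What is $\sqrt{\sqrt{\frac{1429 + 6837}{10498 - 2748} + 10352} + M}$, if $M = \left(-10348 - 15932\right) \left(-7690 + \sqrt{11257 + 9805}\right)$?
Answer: $\frac{\sqrt{4855289130000 - 631377000 \sqrt{21062} + 31 \sqrt{6218310615}}}{155} \approx 14081.0$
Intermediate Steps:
$M = 202093200 - 26280 \sqrt{21062}$ ($M = - 26280 \left(-7690 + \sqrt{21062}\right) = 202093200 - 26280 \sqrt{21062} \approx 1.9828 \cdot 10^{8}$)
$\sqrt{\sqrt{\frac{1429 + 6837}{10498 - 2748} + 10352} + M} = \sqrt{\sqrt{\frac{1429 + 6837}{10498 - 2748} + 10352} + \left(202093200 - 26280 \sqrt{21062}\right)} = \sqrt{\sqrt{\frac{8266}{7750} + 10352} + \left(202093200 - 26280 \sqrt{21062}\right)} = \sqrt{\sqrt{8266 \cdot \frac{1}{7750} + 10352} + \left(202093200 - 26280 \sqrt{21062}\right)} = \sqrt{\sqrt{\frac{4133}{3875} + 10352} + \left(202093200 - 26280 \sqrt{21062}\right)} = \sqrt{\sqrt{\frac{40118133}{3875}} + \left(202093200 - 26280 \sqrt{21062}\right)} = \sqrt{\frac{\sqrt{6218310615}}{775} + \left(202093200 - 26280 \sqrt{21062}\right)} = \sqrt{202093200 - 26280 \sqrt{21062} + \frac{\sqrt{6218310615}}{775}}$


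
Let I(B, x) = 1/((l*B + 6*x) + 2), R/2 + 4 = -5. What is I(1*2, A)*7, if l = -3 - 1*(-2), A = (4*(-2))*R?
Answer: 7/864 ≈ 0.0081019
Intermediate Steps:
R = -18 (R = -8 + 2*(-5) = -8 - 10 = -18)
A = 144 (A = (4*(-2))*(-18) = -8*(-18) = 144)
l = -1 (l = -3 + 2 = -1)
I(B, x) = 1/(2 - B + 6*x) (I(B, x) = 1/((-B + 6*x) + 2) = 1/(2 - B + 6*x))
I(1*2, A)*7 = 7/(2 - 2 + 6*144) = 7/(2 - 1*2 + 864) = 7/(2 - 2 + 864) = 7/864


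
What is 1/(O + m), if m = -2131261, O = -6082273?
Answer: -1/8213534 ≈ -1.2175e-7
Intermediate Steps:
1/(O + m) = 1/(-6082273 - 2131261) = 1/(-8213534) = -1/8213534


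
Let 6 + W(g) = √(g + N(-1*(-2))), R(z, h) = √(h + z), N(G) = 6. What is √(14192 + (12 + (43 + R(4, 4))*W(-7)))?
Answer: √(14204 - (6 - I)*(43 + 2*√2)) ≈ 118.02 + 0.1942*I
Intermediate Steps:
W(g) = -6 + √(6 + g) (W(g) = -6 + √(g + 6) = -6 + √(6 + g))
√(14192 + (12 + (43 + R(4, 4))*W(-7))) = √(14192 + (12 + (43 + √(4 + 4))*(-6 + √(6 - 7)))) = √(14192 + (12 + (43 + √8)*(-6 + √(-1)))) = √(14192 + (12 + (43 + 2*√2)*(-6 + I))) = √(14192 + (12 + (-6 + I)*(43 + 2*√2))) = √(14204 + (-6 + I)*(43 + 2*√2))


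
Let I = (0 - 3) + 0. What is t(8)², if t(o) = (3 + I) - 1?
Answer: 1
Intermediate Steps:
I = -3 (I = -3 + 0 = -3)
t(o) = -1 (t(o) = (3 - 3) - 1 = 0 - 1 = -1)
t(8)² = (-1)² = 1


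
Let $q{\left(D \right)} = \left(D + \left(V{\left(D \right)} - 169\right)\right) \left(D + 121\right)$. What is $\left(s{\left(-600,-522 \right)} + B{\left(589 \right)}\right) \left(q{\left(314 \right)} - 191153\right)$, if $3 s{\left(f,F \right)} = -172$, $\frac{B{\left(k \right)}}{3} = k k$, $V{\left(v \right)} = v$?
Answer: $\frac{26575459904}{3} \approx 8.8585 \cdot 10^{9}$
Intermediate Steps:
$B{\left(k \right)} = 3 k^{2}$ ($B{\left(k \right)} = 3 k k = 3 k^{2}$)
$s{\left(f,F \right)} = - \frac{172}{3}$ ($s{\left(f,F \right)} = \frac{1}{3} \left(-172\right) = - \frac{172}{3}$)
$q{\left(D \right)} = \left(-169 + 2 D\right) \left(121 + D\right)$ ($q{\left(D \right)} = \left(D + \left(D - 169\right)\right) \left(D + 121\right) = \left(D + \left(D - 169\right)\right) \left(121 + D\right) = \left(D + \left(-169 + D\right)\right) \left(121 + D\right) = \left(-169 + 2 D\right) \left(121 + D\right)$)
$\left(s{\left(-600,-522 \right)} + B{\left(589 \right)}\right) \left(q{\left(314 \right)} - 191153\right) = \left(- \frac{172}{3} + 3 \cdot 589^{2}\right) \left(\left(-20449 + 2 \cdot 314^{2} + 73 \cdot 314\right) - 191153\right) = \left(- \frac{172}{3} + 3 \cdot 346921\right) \left(\left(-20449 + 2 \cdot 98596 + 22922\right) - 191153\right) = \left(- \frac{172}{3} + 1040763\right) \left(\left(-20449 + 197192 + 22922\right) - 191153\right) = \frac{3122117 \left(199665 - 191153\right)}{3} = \frac{3122117}{3} \cdot 8512 = \frac{26575459904}{3}$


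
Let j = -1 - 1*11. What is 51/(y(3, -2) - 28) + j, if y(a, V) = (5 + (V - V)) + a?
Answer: -291/20 ≈ -14.550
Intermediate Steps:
y(a, V) = 5 + a (y(a, V) = (5 + 0) + a = 5 + a)
j = -12 (j = -1 - 11 = -12)
51/(y(3, -2) - 28) + j = 51/((5 + 3) - 28) - 12 = 51/(8 - 28) - 12 = 51/(-20) - 12 = -1/20*51 - 12 = -51/20 - 12 = -291/20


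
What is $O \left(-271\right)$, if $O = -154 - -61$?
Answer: $25203$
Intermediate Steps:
$O = -93$ ($O = -154 + 61 = -93$)
$O \left(-271\right) = \left(-93\right) \left(-271\right) = 25203$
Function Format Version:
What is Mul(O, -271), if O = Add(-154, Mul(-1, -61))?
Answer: 25203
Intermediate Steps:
O = -93 (O = Add(-154, 61) = -93)
Mul(O, -271) = Mul(-93, -271) = 25203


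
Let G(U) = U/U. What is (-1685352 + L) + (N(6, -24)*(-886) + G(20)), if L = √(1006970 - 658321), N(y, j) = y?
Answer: -1690667 + √348649 ≈ -1.6901e+6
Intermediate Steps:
G(U) = 1
L = √348649 ≈ 590.46
(-1685352 + L) + (N(6, -24)*(-886) + G(20)) = (-1685352 + √348649) + (6*(-886) + 1) = (-1685352 + √348649) + (-5316 + 1) = (-1685352 + √348649) - 5315 = -1690667 + √348649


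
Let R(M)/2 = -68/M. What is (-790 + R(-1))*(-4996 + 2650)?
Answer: 1534284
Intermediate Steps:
R(M) = -136/M (R(M) = 2*(-68/M) = -136/M)
(-790 + R(-1))*(-4996 + 2650) = (-790 - 136/(-1))*(-4996 + 2650) = (-790 - 136*(-1))*(-2346) = (-790 + 136)*(-2346) = -654*(-2346) = 1534284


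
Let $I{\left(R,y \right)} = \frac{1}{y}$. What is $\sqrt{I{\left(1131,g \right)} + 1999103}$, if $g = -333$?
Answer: $\frac{\sqrt{24630948026}}{111} \approx 1413.9$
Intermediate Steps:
$\sqrt{I{\left(1131,g \right)} + 1999103} = \sqrt{\frac{1}{-333} + 1999103} = \sqrt{- \frac{1}{333} + 1999103} = \sqrt{\frac{665701298}{333}} = \frac{\sqrt{24630948026}}{111}$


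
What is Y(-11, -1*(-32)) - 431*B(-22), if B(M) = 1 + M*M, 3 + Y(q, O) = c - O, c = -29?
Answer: -209099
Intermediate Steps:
Y(q, O) = -32 - O (Y(q, O) = -3 + (-29 - O) = -32 - O)
B(M) = 1 + M**2
Y(-11, -1*(-32)) - 431*B(-22) = (-32 - (-1)*(-32)) - 431*(1 + (-22)**2) = (-32 - 1*32) - 431*(1 + 484) = (-32 - 32) - 431*485 = -64 - 209035 = -209099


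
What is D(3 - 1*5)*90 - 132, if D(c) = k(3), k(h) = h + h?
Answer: 408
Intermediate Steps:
k(h) = 2*h
D(c) = 6 (D(c) = 2*3 = 6)
D(3 - 1*5)*90 - 132 = 6*90 - 132 = 540 - 132 = 408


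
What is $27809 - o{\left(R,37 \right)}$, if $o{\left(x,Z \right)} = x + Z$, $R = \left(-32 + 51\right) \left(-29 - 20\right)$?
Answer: $28703$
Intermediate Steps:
$R = -931$ ($R = 19 \left(-29 - 20\right) = 19 \left(-49\right) = -931$)
$o{\left(x,Z \right)} = Z + x$
$27809 - o{\left(R,37 \right)} = 27809 - \left(37 - 931\right) = 27809 - -894 = 27809 + 894 = 28703$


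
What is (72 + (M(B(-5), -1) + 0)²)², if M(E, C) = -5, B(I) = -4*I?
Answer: 9409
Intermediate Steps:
(72 + (M(B(-5), -1) + 0)²)² = (72 + (-5 + 0)²)² = (72 + (-5)²)² = (72 + 25)² = 97² = 9409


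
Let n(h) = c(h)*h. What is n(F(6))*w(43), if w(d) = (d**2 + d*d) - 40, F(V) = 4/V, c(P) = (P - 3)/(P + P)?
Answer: -12803/3 ≈ -4267.7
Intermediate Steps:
c(P) = (-3 + P)/(2*P) (c(P) = (-3 + P)/((2*P)) = (-3 + P)*(1/(2*P)) = (-3 + P)/(2*P))
w(d) = -40 + 2*d**2 (w(d) = (d**2 + d**2) - 40 = 2*d**2 - 40 = -40 + 2*d**2)
n(h) = -3/2 + h/2 (n(h) = ((-3 + h)/(2*h))*h = -3/2 + h/2)
n(F(6))*w(43) = (-3/2 + (4/6)/2)*(-40 + 2*43**2) = (-3/2 + (4*(1/6))/2)*(-40 + 2*1849) = (-3/2 + (1/2)*(2/3))*(-40 + 3698) = (-3/2 + 1/3)*3658 = -7/6*3658 = -12803/3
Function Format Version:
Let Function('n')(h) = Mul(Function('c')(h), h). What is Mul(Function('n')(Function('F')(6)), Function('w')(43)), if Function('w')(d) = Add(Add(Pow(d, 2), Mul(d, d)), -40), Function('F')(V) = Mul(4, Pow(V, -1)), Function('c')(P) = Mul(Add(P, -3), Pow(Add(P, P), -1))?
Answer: Rational(-12803, 3) ≈ -4267.7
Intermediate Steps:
Function('c')(P) = Mul(Rational(1, 2), Pow(P, -1), Add(-3, P)) (Function('c')(P) = Mul(Add(-3, P), Pow(Mul(2, P), -1)) = Mul(Add(-3, P), Mul(Rational(1, 2), Pow(P, -1))) = Mul(Rational(1, 2), Pow(P, -1), Add(-3, P)))
Function('w')(d) = Add(-40, Mul(2, Pow(d, 2))) (Function('w')(d) = Add(Add(Pow(d, 2), Pow(d, 2)), -40) = Add(Mul(2, Pow(d, 2)), -40) = Add(-40, Mul(2, Pow(d, 2))))
Function('n')(h) = Add(Rational(-3, 2), Mul(Rational(1, 2), h)) (Function('n')(h) = Mul(Mul(Rational(1, 2), Pow(h, -1), Add(-3, h)), h) = Add(Rational(-3, 2), Mul(Rational(1, 2), h)))
Mul(Function('n')(Function('F')(6)), Function('w')(43)) = Mul(Add(Rational(-3, 2), Mul(Rational(1, 2), Mul(4, Pow(6, -1)))), Add(-40, Mul(2, Pow(43, 2)))) = Mul(Add(Rational(-3, 2), Mul(Rational(1, 2), Mul(4, Rational(1, 6)))), Add(-40, Mul(2, 1849))) = Mul(Add(Rational(-3, 2), Mul(Rational(1, 2), Rational(2, 3))), Add(-40, 3698)) = Mul(Add(Rational(-3, 2), Rational(1, 3)), 3658) = Mul(Rational(-7, 6), 3658) = Rational(-12803, 3)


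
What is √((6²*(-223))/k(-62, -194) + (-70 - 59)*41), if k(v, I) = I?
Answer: I*√49374843/97 ≈ 72.44*I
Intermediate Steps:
√((6²*(-223))/k(-62, -194) + (-70 - 59)*41) = √((6²*(-223))/(-194) + (-70 - 59)*41) = √((36*(-223))*(-1/194) - 129*41) = √(-8028*(-1/194) - 5289) = √(4014/97 - 5289) = √(-509019/97) = I*√49374843/97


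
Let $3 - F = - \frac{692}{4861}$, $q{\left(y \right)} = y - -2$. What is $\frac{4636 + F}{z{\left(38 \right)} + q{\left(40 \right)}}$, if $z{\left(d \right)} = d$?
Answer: $\frac{22550871}{388880} \approx 57.989$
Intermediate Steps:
$q{\left(y \right)} = 2 + y$ ($q{\left(y \right)} = y + 2 = 2 + y$)
$F = \frac{15275}{4861}$ ($F = 3 - - \frac{692}{4861} = 3 + \frac{692}{4861} = \frac{15275}{4861} \approx 3.1424$)
$\frac{4636 + F}{z{\left(38 \right)} + q{\left(40 \right)}} = \frac{4636 + \frac{15275}{4861}}{38 + \left(2 + 40\right)} = \frac{22550871}{4861 \left(38 + 42\right)} = \frac{22550871}{4861 \cdot 80} = \frac{22550871}{4861} \cdot \frac{1}{80} = \frac{22550871}{388880}$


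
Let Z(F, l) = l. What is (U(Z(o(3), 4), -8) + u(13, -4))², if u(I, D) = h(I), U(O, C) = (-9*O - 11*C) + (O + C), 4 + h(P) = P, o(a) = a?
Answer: 3249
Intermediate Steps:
h(P) = -4 + P
U(O, C) = -10*C - 8*O (U(O, C) = (-11*C - 9*O) + (C + O) = -10*C - 8*O)
u(I, D) = -4 + I
(U(Z(o(3), 4), -8) + u(13, -4))² = ((-10*(-8) - 8*4) + (-4 + 13))² = ((80 - 32) + 9)² = (48 + 9)² = 57² = 3249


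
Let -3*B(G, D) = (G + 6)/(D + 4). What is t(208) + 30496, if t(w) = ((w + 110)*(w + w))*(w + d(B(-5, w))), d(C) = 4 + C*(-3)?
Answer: 28076176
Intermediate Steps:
B(G, D) = -(6 + G)/(3*(4 + D)) (B(G, D) = -(G + 6)/(3*(D + 4)) = -(6 + G)/(3*(4 + D)))
d(C) = 4 - 3*C
t(w) = 2*w*(110 + w)*(4 + w + 1/(4 + w)) (t(w) = ((w + 110)*(w + w))*(w + (4 - (-6 - 1*(-5))/(4 + w))) = ((110 + w)*(2*w))*(w + (4 - (-6 + 5)/(4 + w))) = (2*w*(110 + w))*(w + (4 - (-1)/(4 + w))) = (2*w*(110 + w))*(w + (4 + 1/(4 + w))) = (2*w*(110 + w))*(4 + w + 1/(4 + w)) = 2*w*(110 + w)*(4 + w + 1/(4 + w)))
t(208) + 30496 = 2*208*(1870 + 208**3 + 118*208**2 + 897*208)/(4 + 208) + 30496 = 2*208*(1870 + 8998912 + 118*43264 + 186576)/212 + 30496 = 2*208*(1/212)*(1870 + 8998912 + 5105152 + 186576) + 30496 = 2*208*(1/212)*14292510 + 30496 = 28045680 + 30496 = 28076176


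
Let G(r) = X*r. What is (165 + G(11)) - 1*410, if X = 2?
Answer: -223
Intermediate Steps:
G(r) = 2*r
(165 + G(11)) - 1*410 = (165 + 2*11) - 1*410 = (165 + 22) - 410 = 187 - 410 = -223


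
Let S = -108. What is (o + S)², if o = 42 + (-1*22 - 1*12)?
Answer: 10000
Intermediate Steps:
o = 8 (o = 42 + (-22 - 12) = 42 - 34 = 8)
(o + S)² = (8 - 108)² = (-100)² = 10000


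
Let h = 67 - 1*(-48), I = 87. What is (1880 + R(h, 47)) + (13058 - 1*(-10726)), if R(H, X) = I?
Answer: 25751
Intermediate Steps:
h = 115 (h = 67 + 48 = 115)
R(H, X) = 87
(1880 + R(h, 47)) + (13058 - 1*(-10726)) = (1880 + 87) + (13058 - 1*(-10726)) = 1967 + (13058 + 10726) = 1967 + 23784 = 25751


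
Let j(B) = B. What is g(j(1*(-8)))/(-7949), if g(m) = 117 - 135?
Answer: 18/7949 ≈ 0.0022644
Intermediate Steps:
g(m) = -18
g(j(1*(-8)))/(-7949) = -18/(-7949) = -18*(-1/7949) = 18/7949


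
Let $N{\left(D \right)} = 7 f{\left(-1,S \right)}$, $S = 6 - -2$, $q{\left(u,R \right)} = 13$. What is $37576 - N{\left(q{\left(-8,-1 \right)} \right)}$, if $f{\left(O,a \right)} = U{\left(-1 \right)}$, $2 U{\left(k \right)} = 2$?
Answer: $37569$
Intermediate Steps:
$U{\left(k \right)} = 1$ ($U{\left(k \right)} = \frac{1}{2} \cdot 2 = 1$)
$S = 8$ ($S = 6 + 2 = 8$)
$f{\left(O,a \right)} = 1$
$N{\left(D \right)} = 7$ ($N{\left(D \right)} = 7 \cdot 1 = 7$)
$37576 - N{\left(q{\left(-8,-1 \right)} \right)} = 37576 - 7 = 37569$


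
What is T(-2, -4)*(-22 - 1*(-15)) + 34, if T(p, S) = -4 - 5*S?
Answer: -78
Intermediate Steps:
T(-2, -4)*(-22 - 1*(-15)) + 34 = (-4 - 5*(-4))*(-22 - 1*(-15)) + 34 = (-4 + 20)*(-22 + 15) + 34 = 16*(-7) + 34 = -112 + 34 = -78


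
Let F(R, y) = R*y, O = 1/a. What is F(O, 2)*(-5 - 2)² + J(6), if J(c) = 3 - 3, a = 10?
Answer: 49/5 ≈ 9.8000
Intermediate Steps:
J(c) = 0
O = ⅒ (O = 1/10 = ⅒ ≈ 0.10000)
F(O, 2)*(-5 - 2)² + J(6) = ((⅒)*2)*(-5 - 2)² + 0 = (⅕)*(-7)² + 0 = (⅕)*49 + 0 = 49/5 + 0 = 49/5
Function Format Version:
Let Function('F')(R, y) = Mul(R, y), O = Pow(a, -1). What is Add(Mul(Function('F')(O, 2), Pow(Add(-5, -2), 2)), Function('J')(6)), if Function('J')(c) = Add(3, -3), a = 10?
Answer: Rational(49, 5) ≈ 9.8000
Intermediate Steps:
Function('J')(c) = 0
O = Rational(1, 10) (O = Pow(10, -1) = Rational(1, 10) ≈ 0.10000)
Add(Mul(Function('F')(O, 2), Pow(Add(-5, -2), 2)), Function('J')(6)) = Add(Mul(Mul(Rational(1, 10), 2), Pow(Add(-5, -2), 2)), 0) = Add(Mul(Rational(1, 5), Pow(-7, 2)), 0) = Add(Mul(Rational(1, 5), 49), 0) = Add(Rational(49, 5), 0) = Rational(49, 5)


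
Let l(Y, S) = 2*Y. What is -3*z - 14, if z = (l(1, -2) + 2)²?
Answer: -62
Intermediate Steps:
z = 16 (z = (2*1 + 2)² = (2 + 2)² = 4² = 16)
-3*z - 14 = -3*16 - 14 = -48 - 14 = -62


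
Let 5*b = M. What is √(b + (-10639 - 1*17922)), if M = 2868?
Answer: I*√699685/5 ≈ 167.29*I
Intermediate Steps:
b = 2868/5 (b = (⅕)*2868 = 2868/5 ≈ 573.60)
√(b + (-10639 - 1*17922)) = √(2868/5 + (-10639 - 1*17922)) = √(2868/5 + (-10639 - 17922)) = √(2868/5 - 28561) = √(-139937/5) = I*√699685/5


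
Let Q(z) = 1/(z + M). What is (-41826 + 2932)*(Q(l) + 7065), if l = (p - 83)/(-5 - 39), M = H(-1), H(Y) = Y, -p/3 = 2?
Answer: -12367086286/45 ≈ -2.7482e+8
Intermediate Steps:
p = -6 (p = -3*2 = -6)
M = -1
l = 89/44 (l = (-6 - 83)/(-5 - 39) = -89/(-44) = -89*(-1/44) = 89/44 ≈ 2.0227)
Q(z) = 1/(-1 + z) (Q(z) = 1/(z - 1) = 1/(-1 + z))
(-41826 + 2932)*(Q(l) + 7065) = (-41826 + 2932)*(1/(-1 + 89/44) + 7065) = -38894*(1/(45/44) + 7065) = -38894*(44/45 + 7065) = -38894*317969/45 = -12367086286/45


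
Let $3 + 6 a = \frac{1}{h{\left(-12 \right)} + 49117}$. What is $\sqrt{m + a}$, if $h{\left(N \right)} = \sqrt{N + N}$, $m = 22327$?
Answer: $\frac{\sqrt{3} \sqrt{\frac{3289832102 + 133959 i \sqrt{6}}{49117 + 2 i \sqrt{6}}}}{3} \approx 149.42 - 1.1327 \cdot 10^{-12} i$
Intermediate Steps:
$h{\left(N \right)} = \sqrt{2} \sqrt{N}$ ($h{\left(N \right)} = \sqrt{2 N} = \sqrt{2} \sqrt{N}$)
$a = - \frac{1}{2} + \frac{1}{6 \left(49117 + 2 i \sqrt{6}\right)}$ ($a = - \frac{1}{2} + \frac{1}{6 \left(\sqrt{2} \sqrt{-12} + 49117\right)} = - \frac{1}{2} + \frac{1}{6 \left(\sqrt{2} \cdot 2 i \sqrt{3} + 49117\right)} = - \frac{1}{2} + \frac{1}{6 \left(2 i \sqrt{6} + 49117\right)} = - \frac{1}{2} + \frac{1}{6 \left(49117 + 2 i \sqrt{6}\right)} \approx -0.5 - 3.3845 \cdot 10^{-10} i$)
$\sqrt{m + a} = \sqrt{22327 + \frac{- 3 \sqrt{6} + 73675 i}{3 \left(- 49117 i + 2 \sqrt{6}\right)}}$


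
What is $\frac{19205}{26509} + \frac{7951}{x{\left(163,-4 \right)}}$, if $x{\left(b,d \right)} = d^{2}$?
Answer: $\frac{211080339}{424144} \approx 497.66$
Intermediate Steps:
$\frac{19205}{26509} + \frac{7951}{x{\left(163,-4 \right)}} = \frac{19205}{26509} + \frac{7951}{\left(-4\right)^{2}} = 19205 \cdot \frac{1}{26509} + \frac{7951}{16} = \frac{19205}{26509} + 7951 \cdot \frac{1}{16} = \frac{19205}{26509} + \frac{7951}{16} = \frac{211080339}{424144}$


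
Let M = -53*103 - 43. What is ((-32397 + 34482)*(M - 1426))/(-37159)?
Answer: 14444880/37159 ≈ 388.73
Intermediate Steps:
M = -5502 (M = -5459 - 43 = -5502)
((-32397 + 34482)*(M - 1426))/(-37159) = ((-32397 + 34482)*(-5502 - 1426))/(-37159) = (2085*(-6928))*(-1/37159) = -14444880*(-1/37159) = 14444880/37159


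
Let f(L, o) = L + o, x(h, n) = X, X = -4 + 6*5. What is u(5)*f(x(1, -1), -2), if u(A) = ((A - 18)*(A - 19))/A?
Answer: 4368/5 ≈ 873.60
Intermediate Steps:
u(A) = (-19 + A)*(-18 + A)/A (u(A) = ((-18 + A)*(-19 + A))/A = ((-19 + A)*(-18 + A))/A = (-19 + A)*(-18 + A)/A)
X = 26 (X = -4 + 30 = 26)
x(h, n) = 26
u(5)*f(x(1, -1), -2) = (-37 + 5 + 342/5)*(26 - 2) = (-37 + 5 + 342*(⅕))*24 = (-37 + 5 + 342/5)*24 = (182/5)*24 = 4368/5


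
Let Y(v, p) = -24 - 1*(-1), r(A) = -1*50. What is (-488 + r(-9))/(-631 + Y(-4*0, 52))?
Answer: 269/327 ≈ 0.82263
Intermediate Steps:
r(A) = -50
Y(v, p) = -23 (Y(v, p) = -24 + 1 = -23)
(-488 + r(-9))/(-631 + Y(-4*0, 52)) = (-488 - 50)/(-631 - 23) = -538/(-654) = -538*(-1/654) = 269/327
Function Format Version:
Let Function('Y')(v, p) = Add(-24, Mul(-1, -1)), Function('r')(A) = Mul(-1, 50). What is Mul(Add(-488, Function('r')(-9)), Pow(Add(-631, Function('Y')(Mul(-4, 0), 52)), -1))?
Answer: Rational(269, 327) ≈ 0.82263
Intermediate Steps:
Function('r')(A) = -50
Function('Y')(v, p) = -23 (Function('Y')(v, p) = Add(-24, 1) = -23)
Mul(Add(-488, Function('r')(-9)), Pow(Add(-631, Function('Y')(Mul(-4, 0), 52)), -1)) = Mul(Add(-488, -50), Pow(Add(-631, -23), -1)) = Mul(-538, Pow(-654, -1)) = Mul(-538, Rational(-1, 654)) = Rational(269, 327)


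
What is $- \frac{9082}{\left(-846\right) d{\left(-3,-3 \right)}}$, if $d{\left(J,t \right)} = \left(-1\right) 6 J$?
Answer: $\frac{4541}{7614} \approx 0.5964$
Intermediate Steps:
$d{\left(J,t \right)} = - 6 J$
$- \frac{9082}{\left(-846\right) d{\left(-3,-3 \right)}} = - \frac{9082}{\left(-846\right) \left(\left(-6\right) \left(-3\right)\right)} = - \frac{9082}{\left(-846\right) 18} = - \frac{9082}{-15228} = \left(-9082\right) \left(- \frac{1}{15228}\right) = \frac{4541}{7614}$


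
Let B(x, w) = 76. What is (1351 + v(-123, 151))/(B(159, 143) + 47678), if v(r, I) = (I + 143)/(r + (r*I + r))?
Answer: 1210675/42794406 ≈ 0.028291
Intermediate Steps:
v(r, I) = (143 + I)/(2*r + I*r) (v(r, I) = (143 + I)/(r + (I*r + r)) = (143 + I)/(r + (r + I*r)) = (143 + I)/(2*r + I*r))
(1351 + v(-123, 151))/(B(159, 143) + 47678) = (1351 + (143 + 151)/((-123)*(2 + 151)))/(76 + 47678) = (1351 - 1/123*294/153)/47754 = (1351 - 1/123*1/153*294)*(1/47754) = (1351 - 98/6273)*(1/47754) = (8474725/6273)*(1/47754) = 1210675/42794406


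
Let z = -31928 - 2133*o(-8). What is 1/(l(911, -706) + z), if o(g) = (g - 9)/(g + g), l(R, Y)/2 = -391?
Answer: -16/559621 ≈ -2.8591e-5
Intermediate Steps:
l(R, Y) = -782 (l(R, Y) = 2*(-391) = -782)
o(g) = (-9 + g)/(2*g) (o(g) = (-9 + g)/((2*g)) = (-9 + g)*(1/(2*g)) = (-9 + g)/(2*g))
z = -547109/16 (z = -31928 - 2133*(1/2)*(-9 - 8)/(-8) = -31928 - 2133*(1/2)*(-1/8)*(-17) = -31928 - 2133*17/16 = -31928 - 1*36261/16 = -31928 - 36261/16 = -547109/16 ≈ -34194.)
1/(l(911, -706) + z) = 1/(-782 - 547109/16) = 1/(-559621/16) = -16/559621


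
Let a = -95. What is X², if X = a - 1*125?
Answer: 48400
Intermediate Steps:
X = -220 (X = -95 - 1*125 = -95 - 125 = -220)
X² = (-220)² = 48400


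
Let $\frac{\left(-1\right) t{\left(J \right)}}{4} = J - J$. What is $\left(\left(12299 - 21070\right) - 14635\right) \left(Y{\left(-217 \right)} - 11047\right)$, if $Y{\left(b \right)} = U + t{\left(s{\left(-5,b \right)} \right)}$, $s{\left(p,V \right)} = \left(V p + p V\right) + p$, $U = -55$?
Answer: $259853412$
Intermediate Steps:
$s{\left(p,V \right)} = p + 2 V p$ ($s{\left(p,V \right)} = \left(V p + V p\right) + p = 2 V p + p = p + 2 V p$)
$t{\left(J \right)} = 0$ ($t{\left(J \right)} = - 4 \left(J - J\right) = \left(-4\right) 0 = 0$)
$Y{\left(b \right)} = -55$ ($Y{\left(b \right)} = -55 + 0 = -55$)
$\left(\left(12299 - 21070\right) - 14635\right) \left(Y{\left(-217 \right)} - 11047\right) = \left(\left(12299 - 21070\right) - 14635\right) \left(-55 - 11047\right) = \left(-8771 - 14635\right) \left(-11102\right) = \left(-23406\right) \left(-11102\right) = 259853412$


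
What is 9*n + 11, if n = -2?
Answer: -7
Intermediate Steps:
9*n + 11 = 9*(-2) + 11 = -18 + 11 = -7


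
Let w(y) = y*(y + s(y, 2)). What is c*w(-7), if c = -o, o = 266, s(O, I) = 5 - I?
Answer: -7448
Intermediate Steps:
w(y) = y*(3 + y) (w(y) = y*(y + (5 - 1*2)) = y*(y + (5 - 2)) = y*(y + 3) = y*(3 + y))
c = -266 (c = -1*266 = -266)
c*w(-7) = -(-1862)*(3 - 7) = -(-1862)*(-4) = -266*28 = -7448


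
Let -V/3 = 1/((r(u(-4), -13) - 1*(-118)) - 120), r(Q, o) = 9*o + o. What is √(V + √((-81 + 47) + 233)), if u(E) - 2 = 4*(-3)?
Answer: √(11 + 484*√199)/22 ≈ 3.7589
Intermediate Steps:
u(E) = -10 (u(E) = 2 + 4*(-3) = 2 - 12 = -10)
r(Q, o) = 10*o
V = 1/44 (V = -3/((10*(-13) - 1*(-118)) - 120) = -3/((-130 + 118) - 120) = -3/(-12 - 120) = -3/(-132) = -3*(-1/132) = 1/44 ≈ 0.022727)
√(V + √((-81 + 47) + 233)) = √(1/44 + √((-81 + 47) + 233)) = √(1/44 + √(-34 + 233)) = √(1/44 + √199)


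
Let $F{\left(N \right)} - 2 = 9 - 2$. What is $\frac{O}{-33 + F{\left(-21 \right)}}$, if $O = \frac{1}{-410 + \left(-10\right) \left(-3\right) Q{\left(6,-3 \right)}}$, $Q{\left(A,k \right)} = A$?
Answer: $\frac{1}{5520} \approx 0.00018116$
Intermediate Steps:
$F{\left(N \right)} = 9$ ($F{\left(N \right)} = 2 + \left(9 - 2\right) = 2 + 7 = 9$)
$O = - \frac{1}{230}$ ($O = \frac{1}{-410 + \left(-10\right) \left(-3\right) 6} = \frac{1}{-410 + 30 \cdot 6} = \frac{1}{-410 + 180} = \frac{1}{-230} = - \frac{1}{230} \approx -0.0043478$)
$\frac{O}{-33 + F{\left(-21 \right)}} = - \frac{1}{230 \left(-33 + 9\right)} = - \frac{1}{230 \left(-24\right)} = \left(- \frac{1}{230}\right) \left(- \frac{1}{24}\right) = \frac{1}{5520}$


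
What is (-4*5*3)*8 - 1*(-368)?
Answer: -112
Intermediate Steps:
(-4*5*3)*8 - 1*(-368) = -20*3*8 + 368 = -60*8 + 368 = -480 + 368 = -112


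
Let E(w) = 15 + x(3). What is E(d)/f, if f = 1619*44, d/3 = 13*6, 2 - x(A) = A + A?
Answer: 1/6476 ≈ 0.00015442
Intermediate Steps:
x(A) = 2 - 2*A (x(A) = 2 - (A + A) = 2 - 2*A)
d = 234 (d = 3*(13*6) = 3*78 = 234)
E(w) = 11 (E(w) = 15 + (2 - 2*3) = 15 + (2 - 6) = 15 - 4 = 11)
f = 71236
E(d)/f = 11/71236 = 11*(1/71236) = 1/6476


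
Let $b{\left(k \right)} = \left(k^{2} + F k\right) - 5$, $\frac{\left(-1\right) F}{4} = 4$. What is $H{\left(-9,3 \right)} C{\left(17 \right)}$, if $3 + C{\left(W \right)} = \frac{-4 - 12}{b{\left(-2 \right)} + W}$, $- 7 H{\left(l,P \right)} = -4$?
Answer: $- \frac{40}{21} \approx -1.9048$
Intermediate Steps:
$F = -16$ ($F = \left(-4\right) 4 = -16$)
$H{\left(l,P \right)} = \frac{4}{7}$ ($H{\left(l,P \right)} = \left(- \frac{1}{7}\right) \left(-4\right) = \frac{4}{7}$)
$b{\left(k \right)} = -5 + k^{2} - 16 k$ ($b{\left(k \right)} = \left(k^{2} - 16 k\right) - 5 = -5 + k^{2} - 16 k$)
$C{\left(W \right)} = -3 - \frac{16}{31 + W}$ ($C{\left(W \right)} = -3 + \frac{-4 - 12}{\left(-5 + \left(-2\right)^{2} - -32\right) + W} = -3 - \frac{16}{\left(-5 + 4 + 32\right) + W} = -3 - \frac{16}{31 + W}$)
$H{\left(-9,3 \right)} C{\left(17 \right)} = \frac{4 \frac{-109 - 51}{31 + 17}}{7} = \frac{4 \frac{-109 - 51}{48}}{7} = \frac{4 \cdot \frac{1}{48} \left(-160\right)}{7} = \frac{4}{7} \left(- \frac{10}{3}\right) = - \frac{40}{21}$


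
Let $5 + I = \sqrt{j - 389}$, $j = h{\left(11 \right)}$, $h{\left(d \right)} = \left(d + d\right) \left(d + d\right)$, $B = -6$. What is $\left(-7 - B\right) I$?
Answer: $5 - \sqrt{95} \approx -4.7468$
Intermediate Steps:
$h{\left(d \right)} = 4 d^{2}$ ($h{\left(d \right)} = 2 d 2 d = 4 d^{2}$)
$j = 484$ ($j = 4 \cdot 11^{2} = 4 \cdot 121 = 484$)
$I = -5 + \sqrt{95}$ ($I = -5 + \sqrt{484 - 389} = -5 + \sqrt{95} \approx 4.7468$)
$\left(-7 - B\right) I = \left(-7 - -6\right) \left(-5 + \sqrt{95}\right) = \left(-7 + 6\right) \left(-5 + \sqrt{95}\right) = - (-5 + \sqrt{95}) = 5 - \sqrt{95}$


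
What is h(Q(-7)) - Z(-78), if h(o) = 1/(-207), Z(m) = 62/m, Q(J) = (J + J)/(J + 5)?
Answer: 2126/2691 ≈ 0.79004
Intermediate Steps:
Q(J) = 2*J/(5 + J) (Q(J) = (2*J)/(5 + J) = 2*J/(5 + J))
h(o) = -1/207
h(Q(-7)) - Z(-78) = -1/207 - 62/(-78) = -1/207 - 62*(-1)/78 = -1/207 - 1*(-31/39) = -1/207 + 31/39 = 2126/2691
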